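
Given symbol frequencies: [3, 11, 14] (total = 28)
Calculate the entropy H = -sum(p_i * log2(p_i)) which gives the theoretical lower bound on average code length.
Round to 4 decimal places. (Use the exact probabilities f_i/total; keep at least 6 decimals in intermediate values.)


Per-symbol terms -p_i * log2(p_i) with p_i = f_i/28:
  p = 3/28 = 0.107143: log2(p) = -3.222392, -p*log2(p) = 0.345256
  p = 11/28 = 0.392857: log2(p) = -1.347923, -p*log2(p) = 0.529541
  p = 14/28 = 0.500000: log2(p) = -1.000000, -p*log2(p) = 0.500000
H = 0.345256 + 0.529541 + 0.500000 = 1.374797

H = 1.3748 bits/symbol


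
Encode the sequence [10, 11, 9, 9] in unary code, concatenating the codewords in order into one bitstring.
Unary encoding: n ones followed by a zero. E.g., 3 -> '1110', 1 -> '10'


Encode each number as n ones followed by a terminating 0:
  10 -> 11111111110 (11 bits)
  11 -> 111111111110 (12 bits)
  9 -> 1111111110 (10 bits)
  9 -> 1111111110 (10 bits)
Total length = 11 + 12 + 10 + 10 = 43 bits.

Unary([10, 11, 9, 9]) = 1111111111011111111111011111111101111111110 (43 bits)


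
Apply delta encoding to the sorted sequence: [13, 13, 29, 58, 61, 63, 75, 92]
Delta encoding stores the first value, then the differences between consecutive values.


First value: 13
Deltas:
  13 - 13 = 0
  29 - 13 = 16
  58 - 29 = 29
  61 - 58 = 3
  63 - 61 = 2
  75 - 63 = 12
  92 - 75 = 17


Delta encoded: [13, 0, 16, 29, 3, 2, 12, 17]


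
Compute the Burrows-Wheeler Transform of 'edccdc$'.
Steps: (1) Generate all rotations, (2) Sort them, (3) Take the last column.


Rotations (sorted):
  0: $edccdc -> last char: c
  1: c$edccd -> last char: d
  2: ccdc$ed -> last char: d
  3: cdc$edc -> last char: c
  4: dc$edcc -> last char: c
  5: dccdc$e -> last char: e
  6: edccdc$ -> last char: $


BWT = cddcce$


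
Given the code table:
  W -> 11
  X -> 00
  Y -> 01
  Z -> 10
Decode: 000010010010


Decoding:
00 -> X
00 -> X
10 -> Z
01 -> Y
00 -> X
10 -> Z


Result: XXZYXZ


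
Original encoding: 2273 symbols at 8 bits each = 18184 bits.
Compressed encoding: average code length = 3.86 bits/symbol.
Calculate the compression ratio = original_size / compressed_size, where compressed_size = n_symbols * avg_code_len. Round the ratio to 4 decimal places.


original_size = n_symbols * orig_bits = 2273 * 8 = 18184 bits
compressed_size = n_symbols * avg_code_len = 2273 * 3.86 = 8773.78 bits
ratio = original_size / compressed_size = 18184 / 8773.78 = 2.0725

Compression ratio = 2.0725


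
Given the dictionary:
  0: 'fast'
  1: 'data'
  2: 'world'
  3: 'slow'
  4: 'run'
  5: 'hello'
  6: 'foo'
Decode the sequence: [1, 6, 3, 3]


Look up each index in the dictionary:
  1 -> 'data'
  6 -> 'foo'
  3 -> 'slow'
  3 -> 'slow'

Decoded: "data foo slow slow"


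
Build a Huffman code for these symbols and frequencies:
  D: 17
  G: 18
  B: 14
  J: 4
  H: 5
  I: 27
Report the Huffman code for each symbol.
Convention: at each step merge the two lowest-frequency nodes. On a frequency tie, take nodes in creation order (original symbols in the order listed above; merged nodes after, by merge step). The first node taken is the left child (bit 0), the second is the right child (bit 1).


Huffman tree construction:
Step 1: Merge J(4) + H(5) = 9
Step 2: Merge (J+H)(9) + B(14) = 23
Step 3: Merge D(17) + G(18) = 35
Step 4: Merge ((J+H)+B)(23) + I(27) = 50
Step 5: Merge (D+G)(35) + (((J+H)+B)+I)(50) = 85
Read each symbol's code off the tree from the root (left child = 0, right child = 1).

Codes:
  D: 00 (length 2)
  G: 01 (length 2)
  B: 101 (length 3)
  J: 1000 (length 4)
  H: 1001 (length 4)
  I: 11 (length 2)
Average code length: 202/85 = 2.3765 bits/symbol


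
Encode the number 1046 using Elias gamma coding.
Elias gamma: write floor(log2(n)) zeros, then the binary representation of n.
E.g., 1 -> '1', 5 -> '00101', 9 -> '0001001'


num_bits = floor(log2(1046)) + 1 = 11
leading_zeros = num_bits - 1 = 10
binary(1046) = 10000010110

Elias gamma(1046) = '0000000000' + '10000010110' = 000000000010000010110 (21 bits)


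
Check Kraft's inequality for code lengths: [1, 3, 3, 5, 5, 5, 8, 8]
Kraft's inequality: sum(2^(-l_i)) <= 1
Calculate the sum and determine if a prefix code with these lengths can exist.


Sum = 2^(-1) + 2^(-3) + 2^(-3) + 2^(-5) + 2^(-5) + 2^(-5) + 2^(-8) + 2^(-8)
    = 0.5 + 0.125 + 0.125 + 0.03125 + 0.03125 + 0.03125 + 0.00390625 + 0.00390625
    = 218/256 = 0.8515625
Since 0.8515625 <= 1, Kraft's inequality IS satisfied.
A prefix code with these lengths CAN exist.

Kraft sum = 0.8515625. Satisfied.


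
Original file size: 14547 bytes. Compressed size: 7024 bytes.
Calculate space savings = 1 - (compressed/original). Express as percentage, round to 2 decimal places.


ratio = compressed/original = 7024/14547 = 0.482849
savings = 1 - ratio = 1 - 0.482849 = 0.517151
as a percentage: 0.517151 * 100 = 51.72%

Space savings = 1 - 7024/14547 = 51.72%


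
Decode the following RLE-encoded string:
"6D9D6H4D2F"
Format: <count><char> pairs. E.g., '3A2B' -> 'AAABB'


Expanding each <count><char> pair:
  6D -> 'DDDDDD'
  9D -> 'DDDDDDDDD'
  6H -> 'HHHHHH'
  4D -> 'DDDD'
  2F -> 'FF'

Decoded = DDDDDDDDDDDDDDDHHHHHHDDDDFF


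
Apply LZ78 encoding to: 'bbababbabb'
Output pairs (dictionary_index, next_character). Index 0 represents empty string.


LZ78 encoding steps:
Dictionary: {0: ''}
Step 1: w='' (idx 0), next='b' -> output (0, 'b'), add 'b' as idx 1
Step 2: w='b' (idx 1), next='a' -> output (1, 'a'), add 'ba' as idx 2
Step 3: w='ba' (idx 2), next='b' -> output (2, 'b'), add 'bab' as idx 3
Step 4: w='bab' (idx 3), next='b' -> output (3, 'b'), add 'babb' as idx 4


Encoded: [(0, 'b'), (1, 'a'), (2, 'b'), (3, 'b')]


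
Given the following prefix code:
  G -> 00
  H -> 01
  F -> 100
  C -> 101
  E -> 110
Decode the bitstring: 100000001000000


Decoding step by step:
Bits 100 -> F
Bits 00 -> G
Bits 00 -> G
Bits 01 -> H
Bits 00 -> G
Bits 00 -> G
Bits 00 -> G


Decoded message: FGGHGGG


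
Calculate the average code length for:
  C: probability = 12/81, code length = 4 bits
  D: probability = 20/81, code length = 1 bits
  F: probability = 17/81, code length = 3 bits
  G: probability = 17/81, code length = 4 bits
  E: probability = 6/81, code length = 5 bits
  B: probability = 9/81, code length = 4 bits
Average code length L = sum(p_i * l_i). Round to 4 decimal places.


Weighted contributions p_i * l_i:
  C: (12/81) * 4 = 48/81
  D: (20/81) * 1 = 20/81
  F: (17/81) * 3 = 51/81
  G: (17/81) * 4 = 68/81
  E: (6/81) * 5 = 30/81
  B: (9/81) * 4 = 36/81
Sum = (48 + 20 + 51 + 68 + 30 + 36)/81 = 253/81

L = 253/81 = 3.1235 bits/symbol


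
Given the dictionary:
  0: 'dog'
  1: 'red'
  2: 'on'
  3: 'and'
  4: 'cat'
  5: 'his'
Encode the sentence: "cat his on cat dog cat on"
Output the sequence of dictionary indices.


Look up each word in the dictionary:
  'cat' -> 4
  'his' -> 5
  'on' -> 2
  'cat' -> 4
  'dog' -> 0
  'cat' -> 4
  'on' -> 2

Encoded: [4, 5, 2, 4, 0, 4, 2]


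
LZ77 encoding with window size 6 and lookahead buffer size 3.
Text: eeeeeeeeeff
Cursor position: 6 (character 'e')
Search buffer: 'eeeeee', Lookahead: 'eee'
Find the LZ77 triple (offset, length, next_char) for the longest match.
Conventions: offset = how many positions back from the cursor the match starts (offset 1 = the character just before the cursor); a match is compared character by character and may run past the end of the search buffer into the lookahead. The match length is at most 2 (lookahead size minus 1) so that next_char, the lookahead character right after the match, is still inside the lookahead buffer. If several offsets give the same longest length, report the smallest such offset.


Try each offset into the search buffer:
  offset=1 (pos 5, char 'e'): match length 2
  offset=2 (pos 4, char 'e'): match length 2
  offset=3 (pos 3, char 'e'): match length 2
  offset=4 (pos 2, char 'e'): match length 2
  offset=5 (pos 1, char 'e'): match length 2
  offset=6 (pos 0, char 'e'): match length 2
Longest match has length 2, found at offsets 1, 2, 3, 4, 5, 6; take the smallest, offset 1.
next_char = character at position 6 + 2 = 8 -> 'e'

Best match: offset=1, length=2 (matching 'ee' starting at position 5)
LZ77 triple: (1, 2, 'e')


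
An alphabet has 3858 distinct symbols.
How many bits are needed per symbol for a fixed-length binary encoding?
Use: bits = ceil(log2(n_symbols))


log2(3858) = 11.9136
Bracket: 2^11 = 2048 < 3858 <= 2^12 = 4096
So ceil(log2(3858)) = 12

bits = ceil(log2(3858)) = ceil(11.9136) = 12 bits


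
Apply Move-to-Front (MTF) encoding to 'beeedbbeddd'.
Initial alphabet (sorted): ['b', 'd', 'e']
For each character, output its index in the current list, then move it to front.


MTF encoding:
'b': index 0 in ['b', 'd', 'e'] -> ['b', 'd', 'e']
'e': index 2 in ['b', 'd', 'e'] -> ['e', 'b', 'd']
'e': index 0 in ['e', 'b', 'd'] -> ['e', 'b', 'd']
'e': index 0 in ['e', 'b', 'd'] -> ['e', 'b', 'd']
'd': index 2 in ['e', 'b', 'd'] -> ['d', 'e', 'b']
'b': index 2 in ['d', 'e', 'b'] -> ['b', 'd', 'e']
'b': index 0 in ['b', 'd', 'e'] -> ['b', 'd', 'e']
'e': index 2 in ['b', 'd', 'e'] -> ['e', 'b', 'd']
'd': index 2 in ['e', 'b', 'd'] -> ['d', 'e', 'b']
'd': index 0 in ['d', 'e', 'b'] -> ['d', 'e', 'b']
'd': index 0 in ['d', 'e', 'b'] -> ['d', 'e', 'b']


Output: [0, 2, 0, 0, 2, 2, 0, 2, 2, 0, 0]


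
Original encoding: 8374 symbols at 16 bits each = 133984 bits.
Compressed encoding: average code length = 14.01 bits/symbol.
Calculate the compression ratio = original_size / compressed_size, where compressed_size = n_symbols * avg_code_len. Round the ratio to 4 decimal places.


original_size = n_symbols * orig_bits = 8374 * 16 = 133984 bits
compressed_size = n_symbols * avg_code_len = 8374 * 14.01 = 117319.74 bits
ratio = original_size / compressed_size = 133984 / 117319.74 = 1.142

Compression ratio = 1.142


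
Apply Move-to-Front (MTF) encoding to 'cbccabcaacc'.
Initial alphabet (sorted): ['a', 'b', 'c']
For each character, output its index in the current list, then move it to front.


MTF encoding:
'c': index 2 in ['a', 'b', 'c'] -> ['c', 'a', 'b']
'b': index 2 in ['c', 'a', 'b'] -> ['b', 'c', 'a']
'c': index 1 in ['b', 'c', 'a'] -> ['c', 'b', 'a']
'c': index 0 in ['c', 'b', 'a'] -> ['c', 'b', 'a']
'a': index 2 in ['c', 'b', 'a'] -> ['a', 'c', 'b']
'b': index 2 in ['a', 'c', 'b'] -> ['b', 'a', 'c']
'c': index 2 in ['b', 'a', 'c'] -> ['c', 'b', 'a']
'a': index 2 in ['c', 'b', 'a'] -> ['a', 'c', 'b']
'a': index 0 in ['a', 'c', 'b'] -> ['a', 'c', 'b']
'c': index 1 in ['a', 'c', 'b'] -> ['c', 'a', 'b']
'c': index 0 in ['c', 'a', 'b'] -> ['c', 'a', 'b']


Output: [2, 2, 1, 0, 2, 2, 2, 2, 0, 1, 0]


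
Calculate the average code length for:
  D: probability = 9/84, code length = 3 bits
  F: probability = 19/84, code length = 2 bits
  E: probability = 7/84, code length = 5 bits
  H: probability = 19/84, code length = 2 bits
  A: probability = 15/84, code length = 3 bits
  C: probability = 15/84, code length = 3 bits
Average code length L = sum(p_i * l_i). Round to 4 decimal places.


Weighted contributions p_i * l_i:
  D: (9/84) * 3 = 27/84
  F: (19/84) * 2 = 38/84
  E: (7/84) * 5 = 35/84
  H: (19/84) * 2 = 38/84
  A: (15/84) * 3 = 45/84
  C: (15/84) * 3 = 45/84
Sum = (27 + 38 + 35 + 38 + 45 + 45)/84 = 228/84

L = 228/84 = 2.7143 bits/symbol


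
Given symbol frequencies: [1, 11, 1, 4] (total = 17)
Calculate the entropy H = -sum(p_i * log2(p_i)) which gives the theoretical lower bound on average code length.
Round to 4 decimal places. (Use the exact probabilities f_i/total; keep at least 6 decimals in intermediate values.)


Per-symbol terms -p_i * log2(p_i) with p_i = f_i/17:
  p = 1/17 = 0.058824: log2(p) = -4.087463, -p*log2(p) = 0.240439
  p = 11/17 = 0.647059: log2(p) = -0.628031, -p*log2(p) = 0.406373
  p = 1/17 = 0.058824: log2(p) = -4.087463, -p*log2(p) = 0.240439
  p = 4/17 = 0.235294: log2(p) = -2.087463, -p*log2(p) = 0.491168
H = 0.240439 + 0.406373 + 0.240439 + 0.491168 = 1.378419

H = 1.3784 bits/symbol


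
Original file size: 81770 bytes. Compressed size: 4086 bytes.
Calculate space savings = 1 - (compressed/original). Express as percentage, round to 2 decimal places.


ratio = compressed/original = 4086/81770 = 0.049969
savings = 1 - ratio = 1 - 0.049969 = 0.950031
as a percentage: 0.950031 * 100 = 95.0%

Space savings = 1 - 4086/81770 = 95.0%


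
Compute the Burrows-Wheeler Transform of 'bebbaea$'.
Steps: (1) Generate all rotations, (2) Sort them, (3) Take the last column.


Rotations (sorted):
  0: $bebbaea -> last char: a
  1: a$bebbae -> last char: e
  2: aea$bebb -> last char: b
  3: baea$beb -> last char: b
  4: bbaea$be -> last char: e
  5: bebbaea$ -> last char: $
  6: ea$bebba -> last char: a
  7: ebbaea$b -> last char: b


BWT = aebbe$ab


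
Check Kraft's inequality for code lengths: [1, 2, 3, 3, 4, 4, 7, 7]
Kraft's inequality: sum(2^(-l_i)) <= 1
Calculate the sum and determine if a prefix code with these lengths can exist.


Sum = 2^(-1) + 2^(-2) + 2^(-3) + 2^(-3) + 2^(-4) + 2^(-4) + 2^(-7) + 2^(-7)
    = 0.5 + 0.25 + 0.125 + 0.125 + 0.0625 + 0.0625 + 0.0078125 + 0.0078125
    = 146/128 = 1.140625
Since 1.140625 > 1, Kraft's inequality is NOT satisfied.
A prefix code with these lengths CANNOT exist.

Kraft sum = 1.140625. Not satisfied.


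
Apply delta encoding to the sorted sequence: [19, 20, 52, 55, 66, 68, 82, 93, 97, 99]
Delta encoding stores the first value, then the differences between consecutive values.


First value: 19
Deltas:
  20 - 19 = 1
  52 - 20 = 32
  55 - 52 = 3
  66 - 55 = 11
  68 - 66 = 2
  82 - 68 = 14
  93 - 82 = 11
  97 - 93 = 4
  99 - 97 = 2


Delta encoded: [19, 1, 32, 3, 11, 2, 14, 11, 4, 2]


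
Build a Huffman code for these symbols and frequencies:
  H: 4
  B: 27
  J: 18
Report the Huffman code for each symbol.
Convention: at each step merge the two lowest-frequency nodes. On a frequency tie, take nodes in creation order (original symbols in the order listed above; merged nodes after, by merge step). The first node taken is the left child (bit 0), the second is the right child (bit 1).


Huffman tree construction:
Step 1: Merge H(4) + J(18) = 22
Step 2: Merge (H+J)(22) + B(27) = 49
Read each symbol's code off the tree from the root (left child = 0, right child = 1).

Codes:
  H: 00 (length 2)
  B: 1 (length 1)
  J: 01 (length 2)
Average code length: 71/49 = 1.4490 bits/symbol


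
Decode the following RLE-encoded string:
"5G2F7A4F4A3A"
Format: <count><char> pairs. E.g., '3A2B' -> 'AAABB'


Expanding each <count><char> pair:
  5G -> 'GGGGG'
  2F -> 'FF'
  7A -> 'AAAAAAA'
  4F -> 'FFFF'
  4A -> 'AAAA'
  3A -> 'AAA'

Decoded = GGGGGFFAAAAAAAFFFFAAAAAAA


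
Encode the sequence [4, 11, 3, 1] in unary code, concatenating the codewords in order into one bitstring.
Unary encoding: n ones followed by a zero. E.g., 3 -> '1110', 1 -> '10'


Encode each number as n ones followed by a terminating 0:
  4 -> 11110 (5 bits)
  11 -> 111111111110 (12 bits)
  3 -> 1110 (4 bits)
  1 -> 10 (2 bits)
Total length = 5 + 12 + 4 + 2 = 23 bits.

Unary([4, 11, 3, 1]) = 11110111111111110111010 (23 bits)


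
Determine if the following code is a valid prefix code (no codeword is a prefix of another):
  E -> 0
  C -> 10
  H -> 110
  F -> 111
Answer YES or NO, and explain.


Checking each pair (does one codeword prefix another?):
  E='0' vs C='10': no prefix
  E='0' vs H='110': no prefix
  E='0' vs F='111': no prefix
  C='10' vs E='0': no prefix
  C='10' vs H='110': no prefix
  C='10' vs F='111': no prefix
  H='110' vs E='0': no prefix
  H='110' vs C='10': no prefix
  H='110' vs F='111': no prefix
  F='111' vs E='0': no prefix
  F='111' vs C='10': no prefix
  F='111' vs H='110': no prefix
No violation found over all pairs.

YES -- this is a valid prefix code. No codeword is a prefix of any other codeword.


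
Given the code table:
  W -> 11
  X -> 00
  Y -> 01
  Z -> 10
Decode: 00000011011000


Decoding:
00 -> X
00 -> X
00 -> X
11 -> W
01 -> Y
10 -> Z
00 -> X


Result: XXXWYZX


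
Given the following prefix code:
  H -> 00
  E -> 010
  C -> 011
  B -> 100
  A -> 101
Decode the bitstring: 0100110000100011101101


Decoding step by step:
Bits 010 -> E
Bits 011 -> C
Bits 00 -> H
Bits 00 -> H
Bits 100 -> B
Bits 011 -> C
Bits 101 -> A
Bits 101 -> A


Decoded message: ECHHBCAA


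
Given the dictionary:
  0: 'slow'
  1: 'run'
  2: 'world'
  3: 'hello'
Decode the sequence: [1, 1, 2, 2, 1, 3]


Look up each index in the dictionary:
  1 -> 'run'
  1 -> 'run'
  2 -> 'world'
  2 -> 'world'
  1 -> 'run'
  3 -> 'hello'

Decoded: "run run world world run hello"


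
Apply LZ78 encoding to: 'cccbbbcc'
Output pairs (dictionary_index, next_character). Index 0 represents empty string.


LZ78 encoding steps:
Dictionary: {0: ''}
Step 1: w='' (idx 0), next='c' -> output (0, 'c'), add 'c' as idx 1
Step 2: w='c' (idx 1), next='c' -> output (1, 'c'), add 'cc' as idx 2
Step 3: w='' (idx 0), next='b' -> output (0, 'b'), add 'b' as idx 3
Step 4: w='b' (idx 3), next='b' -> output (3, 'b'), add 'bb' as idx 4
Step 5: w='cc' (idx 2), end of input -> output (2, '')


Encoded: [(0, 'c'), (1, 'c'), (0, 'b'), (3, 'b'), (2, '')]


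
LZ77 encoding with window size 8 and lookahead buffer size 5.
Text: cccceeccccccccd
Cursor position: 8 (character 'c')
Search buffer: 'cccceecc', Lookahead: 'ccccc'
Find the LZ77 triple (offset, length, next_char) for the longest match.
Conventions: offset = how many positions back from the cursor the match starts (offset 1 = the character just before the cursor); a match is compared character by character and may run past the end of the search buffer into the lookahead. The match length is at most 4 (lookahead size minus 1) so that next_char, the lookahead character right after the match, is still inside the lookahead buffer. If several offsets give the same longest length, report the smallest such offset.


Try each offset into the search buffer:
  offset=1 (pos 7, char 'c'): match length 4
  offset=2 (pos 6, char 'c'): match length 4
  offset=3 (pos 5, char 'e'): match length 0
  offset=4 (pos 4, char 'e'): match length 0
  offset=5 (pos 3, char 'c'): match length 1
  offset=6 (pos 2, char 'c'): match length 2
  offset=7 (pos 1, char 'c'): match length 3
  offset=8 (pos 0, char 'c'): match length 4
Longest match has length 4, found at offsets 1, 2, 8; take the smallest, offset 1.
next_char = character at position 8 + 4 = 12 -> 'c'

Best match: offset=1, length=4 (matching 'cccc' starting at position 7)
LZ77 triple: (1, 4, 'c')


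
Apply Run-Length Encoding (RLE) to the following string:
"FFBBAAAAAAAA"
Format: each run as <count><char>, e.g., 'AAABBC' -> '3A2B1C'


Scanning runs left to right:
  i=0: run of 'F' x 2 -> '2F'
  i=2: run of 'B' x 2 -> '2B'
  i=4: run of 'A' x 8 -> '8A'

RLE = 2F2B8A


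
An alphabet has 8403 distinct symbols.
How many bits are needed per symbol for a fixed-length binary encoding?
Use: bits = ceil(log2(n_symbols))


log2(8403) = 13.0367
Bracket: 2^13 = 8192 < 8403 <= 2^14 = 16384
So ceil(log2(8403)) = 14

bits = ceil(log2(8403)) = ceil(13.0367) = 14 bits


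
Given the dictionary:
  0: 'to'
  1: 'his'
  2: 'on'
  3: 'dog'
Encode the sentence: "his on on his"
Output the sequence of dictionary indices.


Look up each word in the dictionary:
  'his' -> 1
  'on' -> 2
  'on' -> 2
  'his' -> 1

Encoded: [1, 2, 2, 1]


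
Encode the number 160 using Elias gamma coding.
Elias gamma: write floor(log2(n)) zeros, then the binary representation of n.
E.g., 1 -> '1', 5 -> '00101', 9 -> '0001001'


num_bits = floor(log2(160)) + 1 = 8
leading_zeros = num_bits - 1 = 7
binary(160) = 10100000

Elias gamma(160) = '0000000' + '10100000' = 000000010100000 (15 bits)


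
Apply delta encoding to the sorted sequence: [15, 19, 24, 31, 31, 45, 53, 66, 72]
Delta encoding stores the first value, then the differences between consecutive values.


First value: 15
Deltas:
  19 - 15 = 4
  24 - 19 = 5
  31 - 24 = 7
  31 - 31 = 0
  45 - 31 = 14
  53 - 45 = 8
  66 - 53 = 13
  72 - 66 = 6


Delta encoded: [15, 4, 5, 7, 0, 14, 8, 13, 6]


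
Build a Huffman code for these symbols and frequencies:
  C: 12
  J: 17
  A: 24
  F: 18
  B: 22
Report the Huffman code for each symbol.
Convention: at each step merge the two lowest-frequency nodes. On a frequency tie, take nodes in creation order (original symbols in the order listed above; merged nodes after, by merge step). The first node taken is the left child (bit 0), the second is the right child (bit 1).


Huffman tree construction:
Step 1: Merge C(12) + J(17) = 29
Step 2: Merge F(18) + B(22) = 40
Step 3: Merge A(24) + (C+J)(29) = 53
Step 4: Merge (F+B)(40) + (A+(C+J))(53) = 93
Read each symbol's code off the tree from the root (left child = 0, right child = 1).

Codes:
  C: 110 (length 3)
  J: 111 (length 3)
  A: 10 (length 2)
  F: 00 (length 2)
  B: 01 (length 2)
Average code length: 215/93 = 2.3118 bits/symbol


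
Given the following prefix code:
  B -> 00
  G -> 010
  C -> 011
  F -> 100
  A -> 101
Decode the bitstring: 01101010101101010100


Decoding step by step:
Bits 011 -> C
Bits 010 -> G
Bits 101 -> A
Bits 011 -> C
Bits 010 -> G
Bits 101 -> A
Bits 00 -> B


Decoded message: CGACGAB


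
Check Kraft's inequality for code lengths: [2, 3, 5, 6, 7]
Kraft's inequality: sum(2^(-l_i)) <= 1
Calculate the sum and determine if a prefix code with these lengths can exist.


Sum = 2^(-2) + 2^(-3) + 2^(-5) + 2^(-6) + 2^(-7)
    = 0.25 + 0.125 + 0.03125 + 0.015625 + 0.0078125
    = 55/128 = 0.4296875
Since 0.4296875 <= 1, Kraft's inequality IS satisfied.
A prefix code with these lengths CAN exist.

Kraft sum = 0.4296875. Satisfied.


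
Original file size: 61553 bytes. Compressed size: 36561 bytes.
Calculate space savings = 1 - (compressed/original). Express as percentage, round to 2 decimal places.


ratio = compressed/original = 36561/61553 = 0.593976
savings = 1 - ratio = 1 - 0.593976 = 0.406024
as a percentage: 0.406024 * 100 = 40.6%

Space savings = 1 - 36561/61553 = 40.6%


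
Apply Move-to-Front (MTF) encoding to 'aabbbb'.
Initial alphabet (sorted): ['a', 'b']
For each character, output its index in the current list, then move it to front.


MTF encoding:
'a': index 0 in ['a', 'b'] -> ['a', 'b']
'a': index 0 in ['a', 'b'] -> ['a', 'b']
'b': index 1 in ['a', 'b'] -> ['b', 'a']
'b': index 0 in ['b', 'a'] -> ['b', 'a']
'b': index 0 in ['b', 'a'] -> ['b', 'a']
'b': index 0 in ['b', 'a'] -> ['b', 'a']


Output: [0, 0, 1, 0, 0, 0]


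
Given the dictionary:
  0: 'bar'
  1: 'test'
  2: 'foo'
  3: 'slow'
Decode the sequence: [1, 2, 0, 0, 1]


Look up each index in the dictionary:
  1 -> 'test'
  2 -> 'foo'
  0 -> 'bar'
  0 -> 'bar'
  1 -> 'test'

Decoded: "test foo bar bar test"


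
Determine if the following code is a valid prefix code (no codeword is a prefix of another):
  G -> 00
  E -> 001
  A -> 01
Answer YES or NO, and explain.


Checking each pair (does one codeword prefix another?):
  G='00' vs E='001': prefix -- VIOLATION

NO -- this is NOT a valid prefix code. G (00) is a prefix of E (001).


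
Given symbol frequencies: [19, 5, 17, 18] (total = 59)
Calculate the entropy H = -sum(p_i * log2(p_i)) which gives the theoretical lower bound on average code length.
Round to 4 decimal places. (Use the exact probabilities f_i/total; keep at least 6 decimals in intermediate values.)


Per-symbol terms -p_i * log2(p_i) with p_i = f_i/59:
  p = 19/59 = 0.322034: log2(p) = -1.634716, -p*log2(p) = 0.526434
  p = 5/59 = 0.084746: log2(p) = -3.560715, -p*log2(p) = 0.301756
  p = 17/59 = 0.288136: log2(p) = -1.795180, -p*log2(p) = 0.517255
  p = 18/59 = 0.305085: log2(p) = -1.712718, -p*log2(p) = 0.522524
H = 0.526434 + 0.301756 + 0.517255 + 0.522524 = 1.867969

H = 1.868 bits/symbol


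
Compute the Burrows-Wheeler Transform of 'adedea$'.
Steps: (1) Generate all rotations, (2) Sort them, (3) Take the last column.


Rotations (sorted):
  0: $adedea -> last char: a
  1: a$adede -> last char: e
  2: adedea$ -> last char: $
  3: dea$ade -> last char: e
  4: dedea$a -> last char: a
  5: ea$aded -> last char: d
  6: edea$ad -> last char: d


BWT = ae$eadd


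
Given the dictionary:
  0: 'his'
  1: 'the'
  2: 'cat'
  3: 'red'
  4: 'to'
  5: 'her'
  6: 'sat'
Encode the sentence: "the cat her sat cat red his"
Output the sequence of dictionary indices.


Look up each word in the dictionary:
  'the' -> 1
  'cat' -> 2
  'her' -> 5
  'sat' -> 6
  'cat' -> 2
  'red' -> 3
  'his' -> 0

Encoded: [1, 2, 5, 6, 2, 3, 0]


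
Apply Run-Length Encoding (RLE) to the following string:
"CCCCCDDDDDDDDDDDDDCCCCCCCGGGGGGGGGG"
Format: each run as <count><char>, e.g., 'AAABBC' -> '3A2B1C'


Scanning runs left to right:
  i=0: run of 'C' x 5 -> '5C'
  i=5: run of 'D' x 13 -> '13D'
  i=18: run of 'C' x 7 -> '7C'
  i=25: run of 'G' x 10 -> '10G'

RLE = 5C13D7C10G


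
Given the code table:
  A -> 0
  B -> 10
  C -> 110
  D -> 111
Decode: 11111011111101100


Decoding:
111 -> D
110 -> C
111 -> D
111 -> D
0 -> A
110 -> C
0 -> A


Result: DCDDACA


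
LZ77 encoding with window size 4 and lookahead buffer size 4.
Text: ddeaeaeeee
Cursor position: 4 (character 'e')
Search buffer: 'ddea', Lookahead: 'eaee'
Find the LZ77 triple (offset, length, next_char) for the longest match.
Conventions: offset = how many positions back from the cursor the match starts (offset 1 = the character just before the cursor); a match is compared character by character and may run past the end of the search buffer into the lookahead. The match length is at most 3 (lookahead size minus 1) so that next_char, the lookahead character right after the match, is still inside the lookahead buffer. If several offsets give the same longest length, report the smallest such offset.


Try each offset into the search buffer:
  offset=1 (pos 3, char 'a'): match length 0
  offset=2 (pos 2, char 'e'): match length 3
  offset=3 (pos 1, char 'd'): match length 0
  offset=4 (pos 0, char 'd'): match length 0
Longest match has length 3 at offset 2.
next_char = character at position 4 + 3 = 7 -> 'e'

Best match: offset=2, length=3 (matching 'eae' starting at position 2)
LZ77 triple: (2, 3, 'e')


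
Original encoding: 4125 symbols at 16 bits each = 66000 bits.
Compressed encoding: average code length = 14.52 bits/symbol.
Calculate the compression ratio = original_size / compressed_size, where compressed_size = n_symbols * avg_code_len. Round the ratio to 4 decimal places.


original_size = n_symbols * orig_bits = 4125 * 16 = 66000 bits
compressed_size = n_symbols * avg_code_len = 4125 * 14.52 = 59895.0 bits
ratio = original_size / compressed_size = 66000 / 59895.0 = 1.1019

Compression ratio = 1.1019


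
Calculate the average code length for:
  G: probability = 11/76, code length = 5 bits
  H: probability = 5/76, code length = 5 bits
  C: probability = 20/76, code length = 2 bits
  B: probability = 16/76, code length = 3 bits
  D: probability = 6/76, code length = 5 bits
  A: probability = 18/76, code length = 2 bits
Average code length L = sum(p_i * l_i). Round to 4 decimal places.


Weighted contributions p_i * l_i:
  G: (11/76) * 5 = 55/76
  H: (5/76) * 5 = 25/76
  C: (20/76) * 2 = 40/76
  B: (16/76) * 3 = 48/76
  D: (6/76) * 5 = 30/76
  A: (18/76) * 2 = 36/76
Sum = (55 + 25 + 40 + 48 + 30 + 36)/76 = 234/76

L = 234/76 = 3.0789 bits/symbol


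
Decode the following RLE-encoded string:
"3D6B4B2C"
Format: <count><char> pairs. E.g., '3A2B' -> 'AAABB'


Expanding each <count><char> pair:
  3D -> 'DDD'
  6B -> 'BBBBBB'
  4B -> 'BBBB'
  2C -> 'CC'

Decoded = DDDBBBBBBBBBBCC


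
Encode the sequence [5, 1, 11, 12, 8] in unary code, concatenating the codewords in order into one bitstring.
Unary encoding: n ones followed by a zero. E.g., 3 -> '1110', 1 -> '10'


Encode each number as n ones followed by a terminating 0:
  5 -> 111110 (6 bits)
  1 -> 10 (2 bits)
  11 -> 111111111110 (12 bits)
  12 -> 1111111111110 (13 bits)
  8 -> 111111110 (9 bits)
Total length = 6 + 2 + 12 + 13 + 9 = 42 bits.

Unary([5, 1, 11, 12, 8]) = 111110101111111111101111111111110111111110 (42 bits)


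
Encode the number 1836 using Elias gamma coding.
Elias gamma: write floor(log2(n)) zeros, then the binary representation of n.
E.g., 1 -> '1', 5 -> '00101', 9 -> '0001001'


num_bits = floor(log2(1836)) + 1 = 11
leading_zeros = num_bits - 1 = 10
binary(1836) = 11100101100

Elias gamma(1836) = '0000000000' + '11100101100' = 000000000011100101100 (21 bits)


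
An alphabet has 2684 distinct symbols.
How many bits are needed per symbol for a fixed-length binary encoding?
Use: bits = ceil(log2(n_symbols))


log2(2684) = 11.3902
Bracket: 2^11 = 2048 < 2684 <= 2^12 = 4096
So ceil(log2(2684)) = 12

bits = ceil(log2(2684)) = ceil(11.3902) = 12 bits


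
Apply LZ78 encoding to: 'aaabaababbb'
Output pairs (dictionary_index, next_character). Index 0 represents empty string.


LZ78 encoding steps:
Dictionary: {0: ''}
Step 1: w='' (idx 0), next='a' -> output (0, 'a'), add 'a' as idx 1
Step 2: w='a' (idx 1), next='a' -> output (1, 'a'), add 'aa' as idx 2
Step 3: w='' (idx 0), next='b' -> output (0, 'b'), add 'b' as idx 3
Step 4: w='aa' (idx 2), next='b' -> output (2, 'b'), add 'aab' as idx 4
Step 5: w='a' (idx 1), next='b' -> output (1, 'b'), add 'ab' as idx 5
Step 6: w='b' (idx 3), next='b' -> output (3, 'b'), add 'bb' as idx 6


Encoded: [(0, 'a'), (1, 'a'), (0, 'b'), (2, 'b'), (1, 'b'), (3, 'b')]


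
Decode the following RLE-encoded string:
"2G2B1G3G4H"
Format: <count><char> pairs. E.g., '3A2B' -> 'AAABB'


Expanding each <count><char> pair:
  2G -> 'GG'
  2B -> 'BB'
  1G -> 'G'
  3G -> 'GGG'
  4H -> 'HHHH'

Decoded = GGBBGGGGHHHH


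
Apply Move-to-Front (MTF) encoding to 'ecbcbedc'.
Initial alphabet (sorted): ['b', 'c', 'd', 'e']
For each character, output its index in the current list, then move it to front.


MTF encoding:
'e': index 3 in ['b', 'c', 'd', 'e'] -> ['e', 'b', 'c', 'd']
'c': index 2 in ['e', 'b', 'c', 'd'] -> ['c', 'e', 'b', 'd']
'b': index 2 in ['c', 'e', 'b', 'd'] -> ['b', 'c', 'e', 'd']
'c': index 1 in ['b', 'c', 'e', 'd'] -> ['c', 'b', 'e', 'd']
'b': index 1 in ['c', 'b', 'e', 'd'] -> ['b', 'c', 'e', 'd']
'e': index 2 in ['b', 'c', 'e', 'd'] -> ['e', 'b', 'c', 'd']
'd': index 3 in ['e', 'b', 'c', 'd'] -> ['d', 'e', 'b', 'c']
'c': index 3 in ['d', 'e', 'b', 'c'] -> ['c', 'd', 'e', 'b']


Output: [3, 2, 2, 1, 1, 2, 3, 3]


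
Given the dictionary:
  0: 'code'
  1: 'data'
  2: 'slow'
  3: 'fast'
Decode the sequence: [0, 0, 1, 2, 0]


Look up each index in the dictionary:
  0 -> 'code'
  0 -> 'code'
  1 -> 'data'
  2 -> 'slow'
  0 -> 'code'

Decoded: "code code data slow code"


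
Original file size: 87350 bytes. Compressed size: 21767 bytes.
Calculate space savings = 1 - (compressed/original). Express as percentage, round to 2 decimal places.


ratio = compressed/original = 21767/87350 = 0.249193
savings = 1 - ratio = 1 - 0.249193 = 0.750807
as a percentage: 0.750807 * 100 = 75.08%

Space savings = 1 - 21767/87350 = 75.08%


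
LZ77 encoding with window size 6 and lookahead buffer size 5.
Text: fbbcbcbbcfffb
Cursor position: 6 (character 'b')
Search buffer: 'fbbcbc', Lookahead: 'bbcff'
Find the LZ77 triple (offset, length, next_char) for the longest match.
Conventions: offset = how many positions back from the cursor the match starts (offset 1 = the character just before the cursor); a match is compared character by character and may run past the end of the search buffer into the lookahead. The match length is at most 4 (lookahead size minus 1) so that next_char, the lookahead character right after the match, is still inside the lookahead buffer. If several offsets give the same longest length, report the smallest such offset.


Try each offset into the search buffer:
  offset=1 (pos 5, char 'c'): match length 0
  offset=2 (pos 4, char 'b'): match length 1
  offset=3 (pos 3, char 'c'): match length 0
  offset=4 (pos 2, char 'b'): match length 1
  offset=5 (pos 1, char 'b'): match length 3
  offset=6 (pos 0, char 'f'): match length 0
Longest match has length 3 at offset 5.
next_char = character at position 6 + 3 = 9 -> 'f'

Best match: offset=5, length=3 (matching 'bbc' starting at position 1)
LZ77 triple: (5, 3, 'f')


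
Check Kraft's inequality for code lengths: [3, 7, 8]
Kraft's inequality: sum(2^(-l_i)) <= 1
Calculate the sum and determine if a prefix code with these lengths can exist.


Sum = 2^(-3) + 2^(-7) + 2^(-8)
    = 0.125 + 0.0078125 + 0.00390625
    = 35/256 = 0.13671875
Since 0.13671875 <= 1, Kraft's inequality IS satisfied.
A prefix code with these lengths CAN exist.

Kraft sum = 0.13671875. Satisfied.


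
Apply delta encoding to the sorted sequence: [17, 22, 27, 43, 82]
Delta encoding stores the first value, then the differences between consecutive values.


First value: 17
Deltas:
  22 - 17 = 5
  27 - 22 = 5
  43 - 27 = 16
  82 - 43 = 39


Delta encoded: [17, 5, 5, 16, 39]


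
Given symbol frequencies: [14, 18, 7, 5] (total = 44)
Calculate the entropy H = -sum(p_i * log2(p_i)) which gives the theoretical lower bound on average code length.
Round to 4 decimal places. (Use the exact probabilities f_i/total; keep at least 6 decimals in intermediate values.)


Per-symbol terms -p_i * log2(p_i) with p_i = f_i/44:
  p = 14/44 = 0.318182: log2(p) = -1.652077, -p*log2(p) = 0.525661
  p = 18/44 = 0.409091: log2(p) = -1.289507, -p*log2(p) = 0.527525
  p = 7/44 = 0.159091: log2(p) = -2.652077, -p*log2(p) = 0.421921
  p = 5/44 = 0.113636: log2(p) = -3.137504, -p*log2(p) = 0.356534
H = 0.525661 + 0.527525 + 0.421921 + 0.356534 = 1.831641

H = 1.8316 bits/symbol


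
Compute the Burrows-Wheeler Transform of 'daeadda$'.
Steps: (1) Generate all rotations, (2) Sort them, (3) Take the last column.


Rotations (sorted):
  0: $daeadda -> last char: a
  1: a$daeadd -> last char: d
  2: adda$dae -> last char: e
  3: aeadda$d -> last char: d
  4: da$daead -> last char: d
  5: daeadda$ -> last char: $
  6: dda$daea -> last char: a
  7: eadda$da -> last char: a


BWT = adedd$aa


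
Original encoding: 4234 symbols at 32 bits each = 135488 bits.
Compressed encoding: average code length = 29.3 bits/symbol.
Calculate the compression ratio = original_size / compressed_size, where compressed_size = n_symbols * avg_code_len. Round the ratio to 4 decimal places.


original_size = n_symbols * orig_bits = 4234 * 32 = 135488 bits
compressed_size = n_symbols * avg_code_len = 4234 * 29.3 = 124056.2 bits
ratio = original_size / compressed_size = 135488 / 124056.2 = 1.0922

Compression ratio = 1.0922


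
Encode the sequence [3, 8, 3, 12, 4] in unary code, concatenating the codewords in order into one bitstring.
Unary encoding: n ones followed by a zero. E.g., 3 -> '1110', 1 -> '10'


Encode each number as n ones followed by a terminating 0:
  3 -> 1110 (4 bits)
  8 -> 111111110 (9 bits)
  3 -> 1110 (4 bits)
  12 -> 1111111111110 (13 bits)
  4 -> 11110 (5 bits)
Total length = 4 + 9 + 4 + 13 + 5 = 35 bits.

Unary([3, 8, 3, 12, 4]) = 11101111111101110111111111111011110 (35 bits)


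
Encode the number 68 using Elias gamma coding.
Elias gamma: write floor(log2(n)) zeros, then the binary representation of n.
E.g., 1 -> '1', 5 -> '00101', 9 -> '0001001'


num_bits = floor(log2(68)) + 1 = 7
leading_zeros = num_bits - 1 = 6
binary(68) = 1000100

Elias gamma(68) = '000000' + '1000100' = 0000001000100 (13 bits)


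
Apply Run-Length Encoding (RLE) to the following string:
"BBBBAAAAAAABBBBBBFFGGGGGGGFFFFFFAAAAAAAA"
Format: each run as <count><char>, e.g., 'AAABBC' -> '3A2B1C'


Scanning runs left to right:
  i=0: run of 'B' x 4 -> '4B'
  i=4: run of 'A' x 7 -> '7A'
  i=11: run of 'B' x 6 -> '6B'
  i=17: run of 'F' x 2 -> '2F'
  i=19: run of 'G' x 7 -> '7G'
  i=26: run of 'F' x 6 -> '6F'
  i=32: run of 'A' x 8 -> '8A'

RLE = 4B7A6B2F7G6F8A


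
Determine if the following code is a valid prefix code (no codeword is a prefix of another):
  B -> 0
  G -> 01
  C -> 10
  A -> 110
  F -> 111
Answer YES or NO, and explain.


Checking each pair (does one codeword prefix another?):
  B='0' vs G='01': prefix -- VIOLATION

NO -- this is NOT a valid prefix code. B (0) is a prefix of G (01).


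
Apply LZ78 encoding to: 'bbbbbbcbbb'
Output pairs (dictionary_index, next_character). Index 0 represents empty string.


LZ78 encoding steps:
Dictionary: {0: ''}
Step 1: w='' (idx 0), next='b' -> output (0, 'b'), add 'b' as idx 1
Step 2: w='b' (idx 1), next='b' -> output (1, 'b'), add 'bb' as idx 2
Step 3: w='bb' (idx 2), next='b' -> output (2, 'b'), add 'bbb' as idx 3
Step 4: w='' (idx 0), next='c' -> output (0, 'c'), add 'c' as idx 4
Step 5: w='bbb' (idx 3), end of input -> output (3, '')


Encoded: [(0, 'b'), (1, 'b'), (2, 'b'), (0, 'c'), (3, '')]


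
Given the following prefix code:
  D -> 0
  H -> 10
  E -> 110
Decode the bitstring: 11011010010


Decoding step by step:
Bits 110 -> E
Bits 110 -> E
Bits 10 -> H
Bits 0 -> D
Bits 10 -> H


Decoded message: EEHDH


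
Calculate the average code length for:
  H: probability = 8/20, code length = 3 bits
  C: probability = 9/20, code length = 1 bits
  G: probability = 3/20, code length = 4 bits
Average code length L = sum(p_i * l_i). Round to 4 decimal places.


Weighted contributions p_i * l_i:
  H: (8/20) * 3 = 24/20
  C: (9/20) * 1 = 9/20
  G: (3/20) * 4 = 12/20
Sum = (24 + 9 + 12)/20 = 45/20

L = 45/20 = 2.2500 bits/symbol


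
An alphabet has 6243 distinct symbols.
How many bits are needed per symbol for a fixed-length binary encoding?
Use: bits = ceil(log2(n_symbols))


log2(6243) = 12.608
Bracket: 2^12 = 4096 < 6243 <= 2^13 = 8192
So ceil(log2(6243)) = 13

bits = ceil(log2(6243)) = ceil(12.608) = 13 bits


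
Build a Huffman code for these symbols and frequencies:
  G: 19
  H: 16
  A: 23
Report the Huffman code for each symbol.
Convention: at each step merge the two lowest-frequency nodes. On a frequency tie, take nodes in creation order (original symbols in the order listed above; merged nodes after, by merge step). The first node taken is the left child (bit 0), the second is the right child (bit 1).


Huffman tree construction:
Step 1: Merge H(16) + G(19) = 35
Step 2: Merge A(23) + (H+G)(35) = 58
Read each symbol's code off the tree from the root (left child = 0, right child = 1).

Codes:
  G: 11 (length 2)
  H: 10 (length 2)
  A: 0 (length 1)
Average code length: 93/58 = 1.6034 bits/symbol


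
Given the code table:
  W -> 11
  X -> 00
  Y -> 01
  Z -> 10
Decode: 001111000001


Decoding:
00 -> X
11 -> W
11 -> W
00 -> X
00 -> X
01 -> Y


Result: XWWXXY


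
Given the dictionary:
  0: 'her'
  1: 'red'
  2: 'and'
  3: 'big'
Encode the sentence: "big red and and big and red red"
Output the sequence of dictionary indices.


Look up each word in the dictionary:
  'big' -> 3
  'red' -> 1
  'and' -> 2
  'and' -> 2
  'big' -> 3
  'and' -> 2
  'red' -> 1
  'red' -> 1

Encoded: [3, 1, 2, 2, 3, 2, 1, 1]


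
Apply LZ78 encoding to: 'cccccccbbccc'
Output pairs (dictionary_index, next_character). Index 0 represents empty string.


LZ78 encoding steps:
Dictionary: {0: ''}
Step 1: w='' (idx 0), next='c' -> output (0, 'c'), add 'c' as idx 1
Step 2: w='c' (idx 1), next='c' -> output (1, 'c'), add 'cc' as idx 2
Step 3: w='cc' (idx 2), next='c' -> output (2, 'c'), add 'ccc' as idx 3
Step 4: w='c' (idx 1), next='b' -> output (1, 'b'), add 'cb' as idx 4
Step 5: w='' (idx 0), next='b' -> output (0, 'b'), add 'b' as idx 5
Step 6: w='ccc' (idx 3), end of input -> output (3, '')


Encoded: [(0, 'c'), (1, 'c'), (2, 'c'), (1, 'b'), (0, 'b'), (3, '')]


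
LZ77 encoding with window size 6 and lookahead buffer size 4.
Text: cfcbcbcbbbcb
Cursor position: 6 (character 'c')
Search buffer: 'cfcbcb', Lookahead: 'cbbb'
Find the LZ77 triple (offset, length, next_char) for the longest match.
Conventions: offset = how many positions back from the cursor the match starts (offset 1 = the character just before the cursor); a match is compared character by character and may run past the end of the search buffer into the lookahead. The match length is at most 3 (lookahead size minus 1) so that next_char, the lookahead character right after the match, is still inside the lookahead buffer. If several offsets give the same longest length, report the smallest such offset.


Try each offset into the search buffer:
  offset=1 (pos 5, char 'b'): match length 0
  offset=2 (pos 4, char 'c'): match length 2
  offset=3 (pos 3, char 'b'): match length 0
  offset=4 (pos 2, char 'c'): match length 2
  offset=5 (pos 1, char 'f'): match length 0
  offset=6 (pos 0, char 'c'): match length 1
Longest match has length 2, found at offsets 2, 4; take the smallest, offset 2.
next_char = character at position 6 + 2 = 8 -> 'b'

Best match: offset=2, length=2 (matching 'cb' starting at position 4)
LZ77 triple: (2, 2, 'b')
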